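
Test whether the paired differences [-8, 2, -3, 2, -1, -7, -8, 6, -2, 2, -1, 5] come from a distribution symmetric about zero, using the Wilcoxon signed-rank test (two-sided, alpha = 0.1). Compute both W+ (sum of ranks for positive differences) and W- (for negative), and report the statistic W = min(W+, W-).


Step 1: Drop any zero differences (none here) and take |d_i|.
|d| = [8, 2, 3, 2, 1, 7, 8, 6, 2, 2, 1, 5]
Step 2: Midrank |d_i| (ties get averaged ranks).
ranks: |8|->11.5, |2|->4.5, |3|->7, |2|->4.5, |1|->1.5, |7|->10, |8|->11.5, |6|->9, |2|->4.5, |2|->4.5, |1|->1.5, |5|->8
Step 3: Attach original signs; sum ranks with positive sign and with negative sign.
W+ = 4.5 + 4.5 + 9 + 4.5 + 8 = 30.5
W- = 11.5 + 7 + 1.5 + 10 + 11.5 + 4.5 + 1.5 = 47.5
(Check: W+ + W- = 78 should equal n(n+1)/2 = 78.)
Step 4: Test statistic W = min(W+, W-) = 30.5.
Step 5: Ties in |d|, so use the tie-corrected normal approximation.
        E[W] = n(n+1)/4 = 12*13/4 = 39.
        Tie groups: |d|=1 (t=2), |d|=2 (t=4), |d|=8 (t=2); sum(t^3 - t) = 72.
        Var[W] = n(n+1)(2n+1)/24 - sum(t^3-t)/48 = 3900/24 - 72/48 = 161.
        z = (W - E[W]) / sqrt(Var[W]) = (30.5 - 39) / 12.6886 = -0.6699.
        Two-sided p = 2*Phi(z) = 0.502925.
Step 6: alpha = 0.1. fail to reject H0.

W+ = 30.5, W- = 47.5, W = min = 30.5, p = 0.502925, fail to reject H0.


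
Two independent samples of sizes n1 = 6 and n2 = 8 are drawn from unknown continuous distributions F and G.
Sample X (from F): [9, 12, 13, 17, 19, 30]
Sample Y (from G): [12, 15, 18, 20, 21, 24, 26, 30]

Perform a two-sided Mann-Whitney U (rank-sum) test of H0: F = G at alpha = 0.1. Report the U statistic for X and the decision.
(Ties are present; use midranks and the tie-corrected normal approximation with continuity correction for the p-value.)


Step 1: Combine and sort all 14 observations; assign midranks.
sorted (value, group): (9,X), (12,X), (12,Y), (13,X), (15,Y), (17,X), (18,Y), (19,X), (20,Y), (21,Y), (24,Y), (26,Y), (30,X), (30,Y)
ranks: 9->1, 12->2.5, 12->2.5, 13->4, 15->5, 17->6, 18->7, 19->8, 20->9, 21->10, 24->11, 26->12, 30->13.5, 30->13.5
Step 2: Rank sum for X: R1 = 1 + 2.5 + 4 + 6 + 8 + 13.5 = 35.
Step 3: U_X = R1 - n1(n1+1)/2 = 35 - 6*7/2 = 35 - 21 = 14.
       U_Y = n1*n2 - U_X = 48 - 14 = 34.
Step 4: Ties are present, so use the tie-corrected normal approximation (with continuity correction) for the p-value.
Step 5: p-value = 0.219016; compare to alpha = 0.1. fail to reject H0.

U_X = 14, p = 0.219016, fail to reject H0 at alpha = 0.1.


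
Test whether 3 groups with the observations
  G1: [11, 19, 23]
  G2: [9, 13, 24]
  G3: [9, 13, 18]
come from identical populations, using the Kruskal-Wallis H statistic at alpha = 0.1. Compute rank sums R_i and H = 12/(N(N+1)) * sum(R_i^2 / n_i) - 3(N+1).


Step 1: Combine all N = 9 observations and assign midranks.
sorted (value, group, rank): (9,G2,1.5), (9,G3,1.5), (11,G1,3), (13,G2,4.5), (13,G3,4.5), (18,G3,6), (19,G1,7), (23,G1,8), (24,G2,9)
Step 2: Sum ranks within each group.
R_1 = 18 (n_1 = 3)
R_2 = 15 (n_2 = 3)
R_3 = 12 (n_3 = 3)
Step 3: H = 12/(N(N+1)) * sum(R_i^2/n_i) - 3(N+1)
     = 12/(9*10) * (18^2/3 + 15^2/3 + 12^2/3) - 3*10
     = 0.133333 * 231 - 30
     = 0.800000.
Step 4: Ties present; correction factor C = 1 - 12/(9^3 - 9) = 0.983333. Corrected H = 0.800000 / 0.983333 = 0.813559.
Step 5: Under H0, H ~ chi^2(2); p-value = 0.665791.
Step 6: alpha = 0.1. fail to reject H0.

H = 0.8136, df = 2, p = 0.665791, fail to reject H0.


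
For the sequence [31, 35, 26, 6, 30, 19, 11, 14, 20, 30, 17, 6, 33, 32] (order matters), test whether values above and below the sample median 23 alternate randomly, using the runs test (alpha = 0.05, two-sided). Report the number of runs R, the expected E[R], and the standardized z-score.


Step 1: Compute median = 23; label A = above, B = below.
Labels in order: AAABABBBBABBAA  (n_A = 7, n_B = 7)
Step 2: Count runs R = 7.
Step 3: Under H0 (random ordering), E[R] = 2*n_A*n_B/(n_A+n_B) + 1 = 2*7*7/14 + 1 = 8.0000.
        Var[R] = 2*n_A*n_B*(2*n_A*n_B - n_A - n_B) / ((n_A+n_B)^2 * (n_A+n_B-1)) = 8232/2548 = 3.2308.
        SD[R] = 1.7974.
Step 4: Continuity-corrected z = (R + 0.5 - E[R]) / SD[R] = (7 + 0.5 - 8.0000) / 1.7974 = -0.2782.
Step 5: Two-sided p-value via normal approximation = 2*(1 - Phi(|z|)) = 0.780879.
Step 6: alpha = 0.05. fail to reject H0.

R = 7, z = -0.2782, p = 0.780879, fail to reject H0.


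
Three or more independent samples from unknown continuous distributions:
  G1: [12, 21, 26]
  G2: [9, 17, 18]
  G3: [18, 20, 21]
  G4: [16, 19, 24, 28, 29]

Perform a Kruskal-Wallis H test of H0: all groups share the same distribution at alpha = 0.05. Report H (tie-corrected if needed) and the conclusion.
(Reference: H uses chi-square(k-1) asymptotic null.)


Step 1: Combine all N = 14 observations and assign midranks.
sorted (value, group, rank): (9,G2,1), (12,G1,2), (16,G4,3), (17,G2,4), (18,G2,5.5), (18,G3,5.5), (19,G4,7), (20,G3,8), (21,G1,9.5), (21,G3,9.5), (24,G4,11), (26,G1,12), (28,G4,13), (29,G4,14)
Step 2: Sum ranks within each group.
R_1 = 23.5 (n_1 = 3)
R_2 = 10.5 (n_2 = 3)
R_3 = 23 (n_3 = 3)
R_4 = 48 (n_4 = 5)
Step 3: H = 12/(N(N+1)) * sum(R_i^2/n_i) - 3(N+1)
     = 12/(14*15) * (23.5^2/3 + 10.5^2/3 + 23^2/3 + 48^2/5) - 3*15
     = 0.057143 * 857.967 - 45
     = 4.026667.
Step 4: Ties present; correction factor C = 1 - 12/(14^3 - 14) = 0.995604. Corrected H = 4.026667 / 0.995604 = 4.044444.
Step 5: Under H0, H ~ chi^2(3); p-value = 0.256705.
Step 6: alpha = 0.05. fail to reject H0.

H = 4.0444, df = 3, p = 0.256705, fail to reject H0.


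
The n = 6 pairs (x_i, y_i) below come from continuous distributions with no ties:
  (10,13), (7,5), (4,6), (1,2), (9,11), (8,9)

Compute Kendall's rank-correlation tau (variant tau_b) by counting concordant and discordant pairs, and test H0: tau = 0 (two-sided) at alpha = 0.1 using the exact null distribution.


Step 1: Enumerate the 15 unordered pairs (i,j) with i<j and classify each by sign(x_j-x_i) * sign(y_j-y_i).
  (1,2):dx=-3,dy=-8->C; (1,3):dx=-6,dy=-7->C; (1,4):dx=-9,dy=-11->C; (1,5):dx=-1,dy=-2->C
  (1,6):dx=-2,dy=-4->C; (2,3):dx=-3,dy=+1->D; (2,4):dx=-6,dy=-3->C; (2,5):dx=+2,dy=+6->C
  (2,6):dx=+1,dy=+4->C; (3,4):dx=-3,dy=-4->C; (3,5):dx=+5,dy=+5->C; (3,6):dx=+4,dy=+3->C
  (4,5):dx=+8,dy=+9->C; (4,6):dx=+7,dy=+7->C; (5,6):dx=-1,dy=-2->C
Step 2: C = 14, D = 1, total pairs = 15.
Step 3: tau = (C - D)/(n(n-1)/2) = (14 - 1)/15 = 0.866667.
Step 4: Exact two-sided p-value (enumerate n! = 720 permutations of y under H0): p = 0.016667.
Step 5: alpha = 0.1. reject H0.

tau_b = 0.8667 (C=14, D=1), p = 0.016667, reject H0.


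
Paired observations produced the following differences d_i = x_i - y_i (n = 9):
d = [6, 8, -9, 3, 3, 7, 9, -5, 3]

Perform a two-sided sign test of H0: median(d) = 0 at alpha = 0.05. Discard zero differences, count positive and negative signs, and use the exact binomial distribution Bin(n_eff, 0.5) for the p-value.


Step 1: Discard zero differences. Original n = 9; n_eff = number of nonzero differences = 9.
Nonzero differences (with sign): +6, +8, -9, +3, +3, +7, +9, -5, +3
Step 2: Count signs: positive = 7, negative = 2.
Step 3: Under H0: P(positive) = 0.5, so the number of positives S ~ Bin(9, 0.5).
Step 4: Two-sided exact p-value = sum of Bin(9,0.5) probabilities at or below the observed probability = 0.179688.
Step 5: alpha = 0.05. fail to reject H0.

n_eff = 9, pos = 7, neg = 2, p = 0.179688, fail to reject H0.


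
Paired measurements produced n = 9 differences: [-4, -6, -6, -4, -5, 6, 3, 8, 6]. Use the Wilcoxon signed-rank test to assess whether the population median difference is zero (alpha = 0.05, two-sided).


Step 1: Drop any zero differences (none here) and take |d_i|.
|d| = [4, 6, 6, 4, 5, 6, 3, 8, 6]
Step 2: Midrank |d_i| (ties get averaged ranks).
ranks: |4|->2.5, |6|->6.5, |6|->6.5, |4|->2.5, |5|->4, |6|->6.5, |3|->1, |8|->9, |6|->6.5
Step 3: Attach original signs; sum ranks with positive sign and with negative sign.
W+ = 6.5 + 1 + 9 + 6.5 = 23
W- = 2.5 + 6.5 + 6.5 + 2.5 + 4 = 22
(Check: W+ + W- = 45 should equal n(n+1)/2 = 45.)
Step 4: Test statistic W = min(W+, W-) = 22.
Step 5: Ties in |d|, so use the tie-corrected normal approximation.
        E[W] = n(n+1)/4 = 9*10/4 = 22.5.
        Tie groups: |d|=4 (t=2), |d|=6 (t=4); sum(t^3 - t) = 66.
        Var[W] = n(n+1)(2n+1)/24 - sum(t^3-t)/48 = 1710/24 - 66/48 = 69.875.
        z = (W - E[W]) / sqrt(Var[W]) = (22 - 22.5) / 8.3591 = -0.0598.
        Two-sided p = 2*Phi(z) = 0.952303.
Step 6: alpha = 0.05. fail to reject H0.

W+ = 23, W- = 22, W = min = 22, p = 0.952303, fail to reject H0.


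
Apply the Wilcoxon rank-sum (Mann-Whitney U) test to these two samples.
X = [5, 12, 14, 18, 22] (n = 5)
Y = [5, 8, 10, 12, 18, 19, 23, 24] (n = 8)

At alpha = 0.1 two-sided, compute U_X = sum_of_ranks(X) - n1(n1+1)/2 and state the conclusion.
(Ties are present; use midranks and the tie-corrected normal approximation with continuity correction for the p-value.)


Step 1: Combine and sort all 13 observations; assign midranks.
sorted (value, group): (5,X), (5,Y), (8,Y), (10,Y), (12,X), (12,Y), (14,X), (18,X), (18,Y), (19,Y), (22,X), (23,Y), (24,Y)
ranks: 5->1.5, 5->1.5, 8->3, 10->4, 12->5.5, 12->5.5, 14->7, 18->8.5, 18->8.5, 19->10, 22->11, 23->12, 24->13
Step 2: Rank sum for X: R1 = 1.5 + 5.5 + 7 + 8.5 + 11 = 33.5.
Step 3: U_X = R1 - n1(n1+1)/2 = 33.5 - 5*6/2 = 33.5 - 15 = 18.5.
       U_Y = n1*n2 - U_X = 40 - 18.5 = 21.5.
Step 4: Ties are present, so use the tie-corrected normal approximation (with continuity correction) for the p-value.
Step 5: p-value = 0.883138; compare to alpha = 0.1. fail to reject H0.

U_X = 18.5, p = 0.883138, fail to reject H0 at alpha = 0.1.


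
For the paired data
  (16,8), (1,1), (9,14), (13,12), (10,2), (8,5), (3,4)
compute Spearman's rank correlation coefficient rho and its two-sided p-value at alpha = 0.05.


Step 1: Rank x and y separately (midranks; no ties here).
rank(x): 16->7, 1->1, 9->4, 13->6, 10->5, 8->3, 3->2
rank(y): 8->5, 1->1, 14->7, 12->6, 2->2, 5->4, 4->3
Step 2: d_i = R_x(i) - R_y(i); compute d_i^2.
  (7-5)^2=4, (1-1)^2=0, (4-7)^2=9, (6-6)^2=0, (5-2)^2=9, (3-4)^2=1, (2-3)^2=1
sum(d^2) = 24.
Step 3: rho = 1 - 6*24 / (7*(7^2 - 1)) = 1 - 144/336 = 0.571429.
Step 4: Under H0, t = rho * sqrt((n-2)/(1-rho^2)) = 1.5570 ~ t(5).
Step 5: Two-sided p-value from the t-distribution with 5 df = 0.180202.
Step 6: alpha = 0.05. fail to reject H0.

rho = 0.5714, p = 0.180202, fail to reject H0 at alpha = 0.05.


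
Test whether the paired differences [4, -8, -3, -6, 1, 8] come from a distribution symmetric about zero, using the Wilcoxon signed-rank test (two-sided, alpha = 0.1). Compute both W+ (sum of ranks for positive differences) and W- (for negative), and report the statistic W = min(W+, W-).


Step 1: Drop any zero differences (none here) and take |d_i|.
|d| = [4, 8, 3, 6, 1, 8]
Step 2: Midrank |d_i| (ties get averaged ranks).
ranks: |4|->3, |8|->5.5, |3|->2, |6|->4, |1|->1, |8|->5.5
Step 3: Attach original signs; sum ranks with positive sign and with negative sign.
W+ = 3 + 1 + 5.5 = 9.5
W- = 5.5 + 2 + 4 = 11.5
(Check: W+ + W- = 21 should equal n(n+1)/2 = 21.)
Step 4: Test statistic W = min(W+, W-) = 9.5.
Step 5: Ties in |d|, so use the tie-corrected normal approximation.
        E[W] = n(n+1)/4 = 6*7/4 = 10.5.
        Tie groups: |d|=8 (t=2); sum(t^3 - t) = 6.
        Var[W] = n(n+1)(2n+1)/24 - sum(t^3-t)/48 = 546/24 - 6/48 = 22.625.
        z = (W - E[W]) / sqrt(Var[W]) = (9.5 - 10.5) / 4.7566 = -0.2102.
        Two-sided p = 2*Phi(z) = 0.833484.
Step 6: alpha = 0.1. fail to reject H0.

W+ = 9.5, W- = 11.5, W = min = 9.5, p = 0.833484, fail to reject H0.


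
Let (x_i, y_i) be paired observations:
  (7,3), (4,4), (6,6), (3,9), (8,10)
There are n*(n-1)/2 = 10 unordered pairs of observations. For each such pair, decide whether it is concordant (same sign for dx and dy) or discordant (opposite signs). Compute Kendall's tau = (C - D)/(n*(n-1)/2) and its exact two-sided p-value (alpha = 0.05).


Step 1: Enumerate the 10 unordered pairs (i,j) with i<j and classify each by sign(x_j-x_i) * sign(y_j-y_i).
  (1,2):dx=-3,dy=+1->D; (1,3):dx=-1,dy=+3->D; (1,4):dx=-4,dy=+6->D; (1,5):dx=+1,dy=+7->C
  (2,3):dx=+2,dy=+2->C; (2,4):dx=-1,dy=+5->D; (2,5):dx=+4,dy=+6->C; (3,4):dx=-3,dy=+3->D
  (3,5):dx=+2,dy=+4->C; (4,5):dx=+5,dy=+1->C
Step 2: C = 5, D = 5, total pairs = 10.
Step 3: tau = (C - D)/(n(n-1)/2) = (5 - 5)/10 = 0.000000.
Step 4: Exact two-sided p-value (enumerate n! = 120 permutations of y under H0): p = 1.000000.
Step 5: alpha = 0.05. fail to reject H0.

tau_b = 0.0000 (C=5, D=5), p = 1.000000, fail to reject H0.


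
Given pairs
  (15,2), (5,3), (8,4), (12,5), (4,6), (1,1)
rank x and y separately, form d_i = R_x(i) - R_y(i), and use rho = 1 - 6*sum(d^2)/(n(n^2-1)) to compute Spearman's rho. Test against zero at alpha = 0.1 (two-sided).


Step 1: Rank x and y separately (midranks; no ties here).
rank(x): 15->6, 5->3, 8->4, 12->5, 4->2, 1->1
rank(y): 2->2, 3->3, 4->4, 5->5, 6->6, 1->1
Step 2: d_i = R_x(i) - R_y(i); compute d_i^2.
  (6-2)^2=16, (3-3)^2=0, (4-4)^2=0, (5-5)^2=0, (2-6)^2=16, (1-1)^2=0
sum(d^2) = 32.
Step 3: rho = 1 - 6*32 / (6*(6^2 - 1)) = 1 - 192/210 = 0.085714.
Step 4: Under H0, t = rho * sqrt((n-2)/(1-rho^2)) = 0.1721 ~ t(4).
Step 5: Two-sided p-value from the t-distribution with 4 df = 0.871743.
Step 6: alpha = 0.1. fail to reject H0.

rho = 0.0857, p = 0.871743, fail to reject H0 at alpha = 0.1.


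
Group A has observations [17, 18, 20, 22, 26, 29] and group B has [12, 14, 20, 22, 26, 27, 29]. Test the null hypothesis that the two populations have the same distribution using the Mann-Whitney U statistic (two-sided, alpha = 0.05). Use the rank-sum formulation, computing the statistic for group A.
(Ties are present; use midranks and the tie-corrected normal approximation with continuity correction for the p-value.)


Step 1: Combine and sort all 13 observations; assign midranks.
sorted (value, group): (12,Y), (14,Y), (17,X), (18,X), (20,X), (20,Y), (22,X), (22,Y), (26,X), (26,Y), (27,Y), (29,X), (29,Y)
ranks: 12->1, 14->2, 17->3, 18->4, 20->5.5, 20->5.5, 22->7.5, 22->7.5, 26->9.5, 26->9.5, 27->11, 29->12.5, 29->12.5
Step 2: Rank sum for X: R1 = 3 + 4 + 5.5 + 7.5 + 9.5 + 12.5 = 42.
Step 3: U_X = R1 - n1(n1+1)/2 = 42 - 6*7/2 = 42 - 21 = 21.
       U_Y = n1*n2 - U_X = 42 - 21 = 21.
Step 4: Ties are present, so use the tie-corrected normal approximation (with continuity correction) for the p-value.
Step 5: p-value = 1.000000; compare to alpha = 0.05. fail to reject H0.

U_X = 21, p = 1.000000, fail to reject H0 at alpha = 0.05.


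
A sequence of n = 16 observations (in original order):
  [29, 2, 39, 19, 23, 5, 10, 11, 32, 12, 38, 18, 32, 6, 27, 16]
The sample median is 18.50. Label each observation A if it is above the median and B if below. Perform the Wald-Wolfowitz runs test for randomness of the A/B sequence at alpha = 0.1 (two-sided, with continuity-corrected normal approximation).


Step 1: Compute median = 18.50; label A = above, B = below.
Labels in order: ABAAABBBABABABAB  (n_A = 8, n_B = 8)
Step 2: Count runs R = 12.
Step 3: Under H0 (random ordering), E[R] = 2*n_A*n_B/(n_A+n_B) + 1 = 2*8*8/16 + 1 = 9.0000.
        Var[R] = 2*n_A*n_B*(2*n_A*n_B - n_A - n_B) / ((n_A+n_B)^2 * (n_A+n_B-1)) = 14336/3840 = 3.7333.
        SD[R] = 1.9322.
Step 4: Continuity-corrected z = (R - 0.5 - E[R]) / SD[R] = (12 - 0.5 - 9.0000) / 1.9322 = 1.2939.
Step 5: Two-sided p-value via normal approximation = 2*(1 - Phi(|z|)) = 0.195709.
Step 6: alpha = 0.1. fail to reject H0.

R = 12, z = 1.2939, p = 0.195709, fail to reject H0.


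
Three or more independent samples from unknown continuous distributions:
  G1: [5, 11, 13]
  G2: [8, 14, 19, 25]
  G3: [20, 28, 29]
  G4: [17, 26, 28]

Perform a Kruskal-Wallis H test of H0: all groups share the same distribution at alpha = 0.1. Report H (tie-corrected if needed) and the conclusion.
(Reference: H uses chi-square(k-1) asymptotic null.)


Step 1: Combine all N = 13 observations and assign midranks.
sorted (value, group, rank): (5,G1,1), (8,G2,2), (11,G1,3), (13,G1,4), (14,G2,5), (17,G4,6), (19,G2,7), (20,G3,8), (25,G2,9), (26,G4,10), (28,G3,11.5), (28,G4,11.5), (29,G3,13)
Step 2: Sum ranks within each group.
R_1 = 8 (n_1 = 3)
R_2 = 23 (n_2 = 4)
R_3 = 32.5 (n_3 = 3)
R_4 = 27.5 (n_4 = 3)
Step 3: H = 12/(N(N+1)) * sum(R_i^2/n_i) - 3(N+1)
     = 12/(13*14) * (8^2/3 + 23^2/4 + 32.5^2/3 + 27.5^2/3) - 3*14
     = 0.065934 * 757.75 - 42
     = 7.961538.
Step 4: Ties present; correction factor C = 1 - 6/(13^3 - 13) = 0.997253. Corrected H = 7.961538 / 0.997253 = 7.983471.
Step 5: Under H0, H ~ chi^2(3); p-value = 0.046355.
Step 6: alpha = 0.1. reject H0.

H = 7.9835, df = 3, p = 0.046355, reject H0.


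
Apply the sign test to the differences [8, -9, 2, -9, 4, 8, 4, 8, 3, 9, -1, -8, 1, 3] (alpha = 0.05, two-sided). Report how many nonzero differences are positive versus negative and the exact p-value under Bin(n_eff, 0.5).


Step 1: Discard zero differences. Original n = 14; n_eff = number of nonzero differences = 14.
Nonzero differences (with sign): +8, -9, +2, -9, +4, +8, +4, +8, +3, +9, -1, -8, +1, +3
Step 2: Count signs: positive = 10, negative = 4.
Step 3: Under H0: P(positive) = 0.5, so the number of positives S ~ Bin(14, 0.5).
Step 4: Two-sided exact p-value = sum of Bin(14,0.5) probabilities at or below the observed probability = 0.179565.
Step 5: alpha = 0.05. fail to reject H0.

n_eff = 14, pos = 10, neg = 4, p = 0.179565, fail to reject H0.


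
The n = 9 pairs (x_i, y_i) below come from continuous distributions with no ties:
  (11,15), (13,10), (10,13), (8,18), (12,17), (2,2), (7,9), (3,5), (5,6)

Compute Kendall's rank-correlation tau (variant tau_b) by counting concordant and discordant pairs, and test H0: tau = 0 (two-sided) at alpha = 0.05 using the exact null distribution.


Step 1: Enumerate the 36 unordered pairs (i,j) with i<j and classify each by sign(x_j-x_i) * sign(y_j-y_i).
  (1,2):dx=+2,dy=-5->D; (1,3):dx=-1,dy=-2->C; (1,4):dx=-3,dy=+3->D; (1,5):dx=+1,dy=+2->C
  (1,6):dx=-9,dy=-13->C; (1,7):dx=-4,dy=-6->C; (1,8):dx=-8,dy=-10->C; (1,9):dx=-6,dy=-9->C
  (2,3):dx=-3,dy=+3->D; (2,4):dx=-5,dy=+8->D; (2,5):dx=-1,dy=+7->D; (2,6):dx=-11,dy=-8->C
  (2,7):dx=-6,dy=-1->C; (2,8):dx=-10,dy=-5->C; (2,9):dx=-8,dy=-4->C; (3,4):dx=-2,dy=+5->D
  (3,5):dx=+2,dy=+4->C; (3,6):dx=-8,dy=-11->C; (3,7):dx=-3,dy=-4->C; (3,8):dx=-7,dy=-8->C
  (3,9):dx=-5,dy=-7->C; (4,5):dx=+4,dy=-1->D; (4,6):dx=-6,dy=-16->C; (4,7):dx=-1,dy=-9->C
  (4,8):dx=-5,dy=-13->C; (4,9):dx=-3,dy=-12->C; (5,6):dx=-10,dy=-15->C; (5,7):dx=-5,dy=-8->C
  (5,8):dx=-9,dy=-12->C; (5,9):dx=-7,dy=-11->C; (6,7):dx=+5,dy=+7->C; (6,8):dx=+1,dy=+3->C
  (6,9):dx=+3,dy=+4->C; (7,8):dx=-4,dy=-4->C; (7,9):dx=-2,dy=-3->C; (8,9):dx=+2,dy=+1->C
Step 2: C = 29, D = 7, total pairs = 36.
Step 3: tau = (C - D)/(n(n-1)/2) = (29 - 7)/36 = 0.611111.
Step 4: Exact two-sided p-value (enumerate n! = 362880 permutations of y under H0): p = 0.024741.
Step 5: alpha = 0.05. reject H0.

tau_b = 0.6111 (C=29, D=7), p = 0.024741, reject H0.


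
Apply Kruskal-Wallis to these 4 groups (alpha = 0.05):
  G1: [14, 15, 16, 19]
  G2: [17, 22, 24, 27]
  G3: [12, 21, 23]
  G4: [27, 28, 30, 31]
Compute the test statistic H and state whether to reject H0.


Step 1: Combine all N = 15 observations and assign midranks.
sorted (value, group, rank): (12,G3,1), (14,G1,2), (15,G1,3), (16,G1,4), (17,G2,5), (19,G1,6), (21,G3,7), (22,G2,8), (23,G3,9), (24,G2,10), (27,G2,11.5), (27,G4,11.5), (28,G4,13), (30,G4,14), (31,G4,15)
Step 2: Sum ranks within each group.
R_1 = 15 (n_1 = 4)
R_2 = 34.5 (n_2 = 4)
R_3 = 17 (n_3 = 3)
R_4 = 53.5 (n_4 = 4)
Step 3: H = 12/(N(N+1)) * sum(R_i^2/n_i) - 3(N+1)
     = 12/(15*16) * (15^2/4 + 34.5^2/4 + 17^2/3 + 53.5^2/4) - 3*16
     = 0.050000 * 1165.71 - 48
     = 10.285417.
Step 4: Ties present; correction factor C = 1 - 6/(15^3 - 15) = 0.998214. Corrected H = 10.285417 / 0.998214 = 10.303816.
Step 5: Under H0, H ~ chi^2(3); p-value = 0.016153.
Step 6: alpha = 0.05. reject H0.

H = 10.3038, df = 3, p = 0.016153, reject H0.


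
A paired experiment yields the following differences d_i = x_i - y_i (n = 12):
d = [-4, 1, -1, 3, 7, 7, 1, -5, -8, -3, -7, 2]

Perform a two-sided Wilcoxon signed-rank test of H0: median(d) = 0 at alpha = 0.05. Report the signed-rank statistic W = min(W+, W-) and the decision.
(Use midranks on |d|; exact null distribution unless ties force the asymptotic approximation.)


Step 1: Drop any zero differences (none here) and take |d_i|.
|d| = [4, 1, 1, 3, 7, 7, 1, 5, 8, 3, 7, 2]
Step 2: Midrank |d_i| (ties get averaged ranks).
ranks: |4|->7, |1|->2, |1|->2, |3|->5.5, |7|->10, |7|->10, |1|->2, |5|->8, |8|->12, |3|->5.5, |7|->10, |2|->4
Step 3: Attach original signs; sum ranks with positive sign and with negative sign.
W+ = 2 + 5.5 + 10 + 10 + 2 + 4 = 33.5
W- = 7 + 2 + 8 + 12 + 5.5 + 10 = 44.5
(Check: W+ + W- = 78 should equal n(n+1)/2 = 78.)
Step 4: Test statistic W = min(W+, W-) = 33.5.
Step 5: Ties in |d|, so use the tie-corrected normal approximation.
        E[W] = n(n+1)/4 = 12*13/4 = 39.
        Tie groups: |d|=1 (t=3), |d|=3 (t=2), |d|=7 (t=3); sum(t^3 - t) = 54.
        Var[W] = n(n+1)(2n+1)/24 - sum(t^3-t)/48 = 3900/24 - 54/48 = 161.375.
        z = (W - E[W]) / sqrt(Var[W]) = (33.5 - 39) / 12.7033 = -0.4330.
        Two-sided p = 2*Phi(z) = 0.665046.
Step 6: alpha = 0.05. fail to reject H0.

W+ = 33.5, W- = 44.5, W = min = 33.5, p = 0.665046, fail to reject H0.


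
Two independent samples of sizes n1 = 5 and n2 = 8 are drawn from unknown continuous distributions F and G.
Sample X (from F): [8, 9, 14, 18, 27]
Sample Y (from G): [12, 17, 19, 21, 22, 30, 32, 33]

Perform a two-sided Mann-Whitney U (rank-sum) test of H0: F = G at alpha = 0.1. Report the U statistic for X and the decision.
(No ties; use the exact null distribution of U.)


Step 1: Combine and sort all 13 observations; assign midranks.
sorted (value, group): (8,X), (9,X), (12,Y), (14,X), (17,Y), (18,X), (19,Y), (21,Y), (22,Y), (27,X), (30,Y), (32,Y), (33,Y)
ranks: 8->1, 9->2, 12->3, 14->4, 17->5, 18->6, 19->7, 21->8, 22->9, 27->10, 30->11, 32->12, 33->13
Step 2: Rank sum for X: R1 = 1 + 2 + 4 + 6 + 10 = 23.
Step 3: U_X = R1 - n1(n1+1)/2 = 23 - 5*6/2 = 23 - 15 = 8.
       U_Y = n1*n2 - U_X = 40 - 8 = 32.
Step 4: No ties, so the exact null distribution of U (based on enumerating the C(13,5) = 1287 equally likely rank assignments) gives the two-sided p-value.
Step 5: p-value = 0.093240; compare to alpha = 0.1. reject H0.

U_X = 8, p = 0.093240, reject H0 at alpha = 0.1.


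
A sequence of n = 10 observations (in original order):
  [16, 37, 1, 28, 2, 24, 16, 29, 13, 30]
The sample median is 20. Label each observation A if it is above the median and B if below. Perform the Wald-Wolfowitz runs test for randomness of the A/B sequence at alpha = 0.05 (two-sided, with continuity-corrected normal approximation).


Step 1: Compute median = 20; label A = above, B = below.
Labels in order: BABABABABA  (n_A = 5, n_B = 5)
Step 2: Count runs R = 10.
Step 3: Under H0 (random ordering), E[R] = 2*n_A*n_B/(n_A+n_B) + 1 = 2*5*5/10 + 1 = 6.0000.
        Var[R] = 2*n_A*n_B*(2*n_A*n_B - n_A - n_B) / ((n_A+n_B)^2 * (n_A+n_B-1)) = 2000/900 = 2.2222.
        SD[R] = 1.4907.
Step 4: Continuity-corrected z = (R - 0.5 - E[R]) / SD[R] = (10 - 0.5 - 6.0000) / 1.4907 = 2.3479.
Step 5: Two-sided p-value via normal approximation = 2*(1 - Phi(|z|)) = 0.018881.
Step 6: alpha = 0.05. reject H0.

R = 10, z = 2.3479, p = 0.018881, reject H0.


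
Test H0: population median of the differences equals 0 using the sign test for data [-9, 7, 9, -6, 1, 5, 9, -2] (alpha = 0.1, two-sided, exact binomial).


Step 1: Discard zero differences. Original n = 8; n_eff = number of nonzero differences = 8.
Nonzero differences (with sign): -9, +7, +9, -6, +1, +5, +9, -2
Step 2: Count signs: positive = 5, negative = 3.
Step 3: Under H0: P(positive) = 0.5, so the number of positives S ~ Bin(8, 0.5).
Step 4: Two-sided exact p-value = sum of Bin(8,0.5) probabilities at or below the observed probability = 0.726562.
Step 5: alpha = 0.1. fail to reject H0.

n_eff = 8, pos = 5, neg = 3, p = 0.726562, fail to reject H0.


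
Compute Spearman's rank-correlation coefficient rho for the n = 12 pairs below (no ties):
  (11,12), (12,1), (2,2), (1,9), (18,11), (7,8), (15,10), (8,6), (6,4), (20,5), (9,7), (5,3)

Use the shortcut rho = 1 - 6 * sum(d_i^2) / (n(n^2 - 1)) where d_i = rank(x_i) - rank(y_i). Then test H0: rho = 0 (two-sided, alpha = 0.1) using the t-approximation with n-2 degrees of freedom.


Step 1: Rank x and y separately (midranks; no ties here).
rank(x): 11->8, 12->9, 2->2, 1->1, 18->11, 7->5, 15->10, 8->6, 6->4, 20->12, 9->7, 5->3
rank(y): 12->12, 1->1, 2->2, 9->9, 11->11, 8->8, 10->10, 6->6, 4->4, 5->5, 7->7, 3->3
Step 2: d_i = R_x(i) - R_y(i); compute d_i^2.
  (8-12)^2=16, (9-1)^2=64, (2-2)^2=0, (1-9)^2=64, (11-11)^2=0, (5-8)^2=9, (10-10)^2=0, (6-6)^2=0, (4-4)^2=0, (12-5)^2=49, (7-7)^2=0, (3-3)^2=0
sum(d^2) = 202.
Step 3: rho = 1 - 6*202 / (12*(12^2 - 1)) = 1 - 1212/1716 = 0.293706.
Step 4: Under H0, t = rho * sqrt((n-2)/(1-rho^2)) = 0.9716 ~ t(10).
Step 5: Two-sided p-value from the t-distribution with 10 df = 0.354148.
Step 6: alpha = 0.1. fail to reject H0.

rho = 0.2937, p = 0.354148, fail to reject H0 at alpha = 0.1.


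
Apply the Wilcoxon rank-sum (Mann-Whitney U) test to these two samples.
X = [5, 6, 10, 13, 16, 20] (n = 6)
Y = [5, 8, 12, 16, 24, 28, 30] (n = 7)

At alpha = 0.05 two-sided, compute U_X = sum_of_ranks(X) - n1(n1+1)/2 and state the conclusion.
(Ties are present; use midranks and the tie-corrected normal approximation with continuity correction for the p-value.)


Step 1: Combine and sort all 13 observations; assign midranks.
sorted (value, group): (5,X), (5,Y), (6,X), (8,Y), (10,X), (12,Y), (13,X), (16,X), (16,Y), (20,X), (24,Y), (28,Y), (30,Y)
ranks: 5->1.5, 5->1.5, 6->3, 8->4, 10->5, 12->6, 13->7, 16->8.5, 16->8.5, 20->10, 24->11, 28->12, 30->13
Step 2: Rank sum for X: R1 = 1.5 + 3 + 5 + 7 + 8.5 + 10 = 35.
Step 3: U_X = R1 - n1(n1+1)/2 = 35 - 6*7/2 = 35 - 21 = 14.
       U_Y = n1*n2 - U_X = 42 - 14 = 28.
Step 4: Ties are present, so use the tie-corrected normal approximation (with continuity correction) for the p-value.
Step 5: p-value = 0.351785; compare to alpha = 0.05. fail to reject H0.

U_X = 14, p = 0.351785, fail to reject H0 at alpha = 0.05.


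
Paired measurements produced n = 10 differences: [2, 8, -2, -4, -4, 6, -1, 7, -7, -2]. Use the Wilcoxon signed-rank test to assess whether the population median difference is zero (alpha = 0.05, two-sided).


Step 1: Drop any zero differences (none here) and take |d_i|.
|d| = [2, 8, 2, 4, 4, 6, 1, 7, 7, 2]
Step 2: Midrank |d_i| (ties get averaged ranks).
ranks: |2|->3, |8|->10, |2|->3, |4|->5.5, |4|->5.5, |6|->7, |1|->1, |7|->8.5, |7|->8.5, |2|->3
Step 3: Attach original signs; sum ranks with positive sign and with negative sign.
W+ = 3 + 10 + 7 + 8.5 = 28.5
W- = 3 + 5.5 + 5.5 + 1 + 8.5 + 3 = 26.5
(Check: W+ + W- = 55 should equal n(n+1)/2 = 55.)
Step 4: Test statistic W = min(W+, W-) = 26.5.
Step 5: Ties in |d|, so use the tie-corrected normal approximation.
        E[W] = n(n+1)/4 = 10*11/4 = 27.5.
        Tie groups: |d|=2 (t=3), |d|=4 (t=2), |d|=7 (t=2); sum(t^3 - t) = 36.
        Var[W] = n(n+1)(2n+1)/24 - sum(t^3-t)/48 = 2310/24 - 36/48 = 95.5.
        z = (W - E[W]) / sqrt(Var[W]) = (26.5 - 27.5) / 9.7724 = -0.1023.
        Two-sided p = 2*Phi(z) = 0.918496.
Step 6: alpha = 0.05. fail to reject H0.

W+ = 28.5, W- = 26.5, W = min = 26.5, p = 0.918496, fail to reject H0.


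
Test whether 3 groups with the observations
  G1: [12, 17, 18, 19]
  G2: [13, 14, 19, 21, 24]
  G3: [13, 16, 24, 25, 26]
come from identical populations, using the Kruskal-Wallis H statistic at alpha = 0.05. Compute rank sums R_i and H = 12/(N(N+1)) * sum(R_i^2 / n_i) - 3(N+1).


Step 1: Combine all N = 14 observations and assign midranks.
sorted (value, group, rank): (12,G1,1), (13,G2,2.5), (13,G3,2.5), (14,G2,4), (16,G3,5), (17,G1,6), (18,G1,7), (19,G1,8.5), (19,G2,8.5), (21,G2,10), (24,G2,11.5), (24,G3,11.5), (25,G3,13), (26,G3,14)
Step 2: Sum ranks within each group.
R_1 = 22.5 (n_1 = 4)
R_2 = 36.5 (n_2 = 5)
R_3 = 46 (n_3 = 5)
Step 3: H = 12/(N(N+1)) * sum(R_i^2/n_i) - 3(N+1)
     = 12/(14*15) * (22.5^2/4 + 36.5^2/5 + 46^2/5) - 3*15
     = 0.057143 * 816.212 - 45
     = 1.640714.
Step 4: Ties present; correction factor C = 1 - 18/(14^3 - 14) = 0.993407. Corrected H = 1.640714 / 0.993407 = 1.651604.
Step 5: Under H0, H ~ chi^2(2); p-value = 0.437884.
Step 6: alpha = 0.05. fail to reject H0.

H = 1.6516, df = 2, p = 0.437884, fail to reject H0.


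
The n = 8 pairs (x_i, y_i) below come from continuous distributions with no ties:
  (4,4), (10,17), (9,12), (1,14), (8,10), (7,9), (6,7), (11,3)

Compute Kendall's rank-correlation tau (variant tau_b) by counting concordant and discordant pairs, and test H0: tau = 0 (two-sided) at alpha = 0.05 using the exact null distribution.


Step 1: Enumerate the 28 unordered pairs (i,j) with i<j and classify each by sign(x_j-x_i) * sign(y_j-y_i).
  (1,2):dx=+6,dy=+13->C; (1,3):dx=+5,dy=+8->C; (1,4):dx=-3,dy=+10->D; (1,5):dx=+4,dy=+6->C
  (1,6):dx=+3,dy=+5->C; (1,7):dx=+2,dy=+3->C; (1,8):dx=+7,dy=-1->D; (2,3):dx=-1,dy=-5->C
  (2,4):dx=-9,dy=-3->C; (2,5):dx=-2,dy=-7->C; (2,6):dx=-3,dy=-8->C; (2,7):dx=-4,dy=-10->C
  (2,8):dx=+1,dy=-14->D; (3,4):dx=-8,dy=+2->D; (3,5):dx=-1,dy=-2->C; (3,6):dx=-2,dy=-3->C
  (3,7):dx=-3,dy=-5->C; (3,8):dx=+2,dy=-9->D; (4,5):dx=+7,dy=-4->D; (4,6):dx=+6,dy=-5->D
  (4,7):dx=+5,dy=-7->D; (4,8):dx=+10,dy=-11->D; (5,6):dx=-1,dy=-1->C; (5,7):dx=-2,dy=-3->C
  (5,8):dx=+3,dy=-7->D; (6,7):dx=-1,dy=-2->C; (6,8):dx=+4,dy=-6->D; (7,8):dx=+5,dy=-4->D
Step 2: C = 16, D = 12, total pairs = 28.
Step 3: tau = (C - D)/(n(n-1)/2) = (16 - 12)/28 = 0.142857.
Step 4: Exact two-sided p-value (enumerate n! = 40320 permutations of y under H0): p = 0.719544.
Step 5: alpha = 0.05. fail to reject H0.

tau_b = 0.1429 (C=16, D=12), p = 0.719544, fail to reject H0.


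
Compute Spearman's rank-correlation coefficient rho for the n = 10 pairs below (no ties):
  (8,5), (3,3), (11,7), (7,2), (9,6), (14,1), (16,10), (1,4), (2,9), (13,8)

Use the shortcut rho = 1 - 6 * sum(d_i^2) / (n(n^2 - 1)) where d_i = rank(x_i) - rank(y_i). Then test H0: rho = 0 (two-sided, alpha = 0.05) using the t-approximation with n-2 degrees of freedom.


Step 1: Rank x and y separately (midranks; no ties here).
rank(x): 8->5, 3->3, 11->7, 7->4, 9->6, 14->9, 16->10, 1->1, 2->2, 13->8
rank(y): 5->5, 3->3, 7->7, 2->2, 6->6, 1->1, 10->10, 4->4, 9->9, 8->8
Step 2: d_i = R_x(i) - R_y(i); compute d_i^2.
  (5-5)^2=0, (3-3)^2=0, (7-7)^2=0, (4-2)^2=4, (6-6)^2=0, (9-1)^2=64, (10-10)^2=0, (1-4)^2=9, (2-9)^2=49, (8-8)^2=0
sum(d^2) = 126.
Step 3: rho = 1 - 6*126 / (10*(10^2 - 1)) = 1 - 756/990 = 0.236364.
Step 4: Under H0, t = rho * sqrt((n-2)/(1-rho^2)) = 0.6880 ~ t(8).
Step 5: Two-sided p-value from the t-distribution with 8 df = 0.510885.
Step 6: alpha = 0.05. fail to reject H0.

rho = 0.2364, p = 0.510885, fail to reject H0 at alpha = 0.05.


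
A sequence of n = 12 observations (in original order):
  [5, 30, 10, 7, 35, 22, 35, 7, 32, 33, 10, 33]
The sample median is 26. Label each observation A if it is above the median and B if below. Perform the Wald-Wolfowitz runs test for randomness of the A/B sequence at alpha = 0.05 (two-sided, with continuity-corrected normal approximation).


Step 1: Compute median = 26; label A = above, B = below.
Labels in order: BABBABABAABA  (n_A = 6, n_B = 6)
Step 2: Count runs R = 10.
Step 3: Under H0 (random ordering), E[R] = 2*n_A*n_B/(n_A+n_B) + 1 = 2*6*6/12 + 1 = 7.0000.
        Var[R] = 2*n_A*n_B*(2*n_A*n_B - n_A - n_B) / ((n_A+n_B)^2 * (n_A+n_B-1)) = 4320/1584 = 2.7273.
        SD[R] = 1.6514.
Step 4: Continuity-corrected z = (R - 0.5 - E[R]) / SD[R] = (10 - 0.5 - 7.0000) / 1.6514 = 1.5138.
Step 5: Two-sided p-value via normal approximation = 2*(1 - Phi(|z|)) = 0.130070.
Step 6: alpha = 0.05. fail to reject H0.

R = 10, z = 1.5138, p = 0.130070, fail to reject H0.


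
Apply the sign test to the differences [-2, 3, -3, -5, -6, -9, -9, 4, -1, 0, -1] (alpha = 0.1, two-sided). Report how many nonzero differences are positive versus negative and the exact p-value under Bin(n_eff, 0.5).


Step 1: Discard zero differences. Original n = 11; n_eff = number of nonzero differences = 10.
Nonzero differences (with sign): -2, +3, -3, -5, -6, -9, -9, +4, -1, -1
Step 2: Count signs: positive = 2, negative = 8.
Step 3: Under H0: P(positive) = 0.5, so the number of positives S ~ Bin(10, 0.5).
Step 4: Two-sided exact p-value = sum of Bin(10,0.5) probabilities at or below the observed probability = 0.109375.
Step 5: alpha = 0.1. fail to reject H0.

n_eff = 10, pos = 2, neg = 8, p = 0.109375, fail to reject H0.


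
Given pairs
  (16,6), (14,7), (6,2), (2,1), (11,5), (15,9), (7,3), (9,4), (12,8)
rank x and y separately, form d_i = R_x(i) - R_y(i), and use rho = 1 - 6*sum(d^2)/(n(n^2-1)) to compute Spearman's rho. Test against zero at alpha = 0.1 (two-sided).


Step 1: Rank x and y separately (midranks; no ties here).
rank(x): 16->9, 14->7, 6->2, 2->1, 11->5, 15->8, 7->3, 9->4, 12->6
rank(y): 6->6, 7->7, 2->2, 1->1, 5->5, 9->9, 3->3, 4->4, 8->8
Step 2: d_i = R_x(i) - R_y(i); compute d_i^2.
  (9-6)^2=9, (7-7)^2=0, (2-2)^2=0, (1-1)^2=0, (5-5)^2=0, (8-9)^2=1, (3-3)^2=0, (4-4)^2=0, (6-8)^2=4
sum(d^2) = 14.
Step 3: rho = 1 - 6*14 / (9*(9^2 - 1)) = 1 - 84/720 = 0.883333.
Step 4: Under H0, t = rho * sqrt((n-2)/(1-rho^2)) = 4.9858 ~ t(7).
Step 5: Two-sided p-value from the t-distribution with 7 df = 0.001591.
Step 6: alpha = 0.1. reject H0.

rho = 0.8833, p = 0.001591, reject H0 at alpha = 0.1.


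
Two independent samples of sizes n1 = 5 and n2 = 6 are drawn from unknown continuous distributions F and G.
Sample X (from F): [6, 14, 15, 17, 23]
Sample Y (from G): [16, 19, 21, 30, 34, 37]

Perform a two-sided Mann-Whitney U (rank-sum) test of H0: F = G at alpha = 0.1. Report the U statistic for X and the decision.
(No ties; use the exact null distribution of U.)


Step 1: Combine and sort all 11 observations; assign midranks.
sorted (value, group): (6,X), (14,X), (15,X), (16,Y), (17,X), (19,Y), (21,Y), (23,X), (30,Y), (34,Y), (37,Y)
ranks: 6->1, 14->2, 15->3, 16->4, 17->5, 19->6, 21->7, 23->8, 30->9, 34->10, 37->11
Step 2: Rank sum for X: R1 = 1 + 2 + 3 + 5 + 8 = 19.
Step 3: U_X = R1 - n1(n1+1)/2 = 19 - 5*6/2 = 19 - 15 = 4.
       U_Y = n1*n2 - U_X = 30 - 4 = 26.
Step 4: No ties, so the exact null distribution of U (based on enumerating the C(11,5) = 462 equally likely rank assignments) gives the two-sided p-value.
Step 5: p-value = 0.051948; compare to alpha = 0.1. reject H0.

U_X = 4, p = 0.051948, reject H0 at alpha = 0.1.


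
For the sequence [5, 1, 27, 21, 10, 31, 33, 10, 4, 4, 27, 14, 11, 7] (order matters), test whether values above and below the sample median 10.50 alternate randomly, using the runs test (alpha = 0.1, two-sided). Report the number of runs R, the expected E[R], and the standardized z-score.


Step 1: Compute median = 10.50; label A = above, B = below.
Labels in order: BBAABAABBBAAAB  (n_A = 7, n_B = 7)
Step 2: Count runs R = 7.
Step 3: Under H0 (random ordering), E[R] = 2*n_A*n_B/(n_A+n_B) + 1 = 2*7*7/14 + 1 = 8.0000.
        Var[R] = 2*n_A*n_B*(2*n_A*n_B - n_A - n_B) / ((n_A+n_B)^2 * (n_A+n_B-1)) = 8232/2548 = 3.2308.
        SD[R] = 1.7974.
Step 4: Continuity-corrected z = (R + 0.5 - E[R]) / SD[R] = (7 + 0.5 - 8.0000) / 1.7974 = -0.2782.
Step 5: Two-sided p-value via normal approximation = 2*(1 - Phi(|z|)) = 0.780879.
Step 6: alpha = 0.1. fail to reject H0.

R = 7, z = -0.2782, p = 0.780879, fail to reject H0.


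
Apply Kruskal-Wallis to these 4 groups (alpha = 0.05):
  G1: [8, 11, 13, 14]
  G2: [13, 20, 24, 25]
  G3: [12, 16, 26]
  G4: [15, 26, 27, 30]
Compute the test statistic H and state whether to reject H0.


Step 1: Combine all N = 15 observations and assign midranks.
sorted (value, group, rank): (8,G1,1), (11,G1,2), (12,G3,3), (13,G1,4.5), (13,G2,4.5), (14,G1,6), (15,G4,7), (16,G3,8), (20,G2,9), (24,G2,10), (25,G2,11), (26,G3,12.5), (26,G4,12.5), (27,G4,14), (30,G4,15)
Step 2: Sum ranks within each group.
R_1 = 13.5 (n_1 = 4)
R_2 = 34.5 (n_2 = 4)
R_3 = 23.5 (n_3 = 3)
R_4 = 48.5 (n_4 = 4)
Step 3: H = 12/(N(N+1)) * sum(R_i^2/n_i) - 3(N+1)
     = 12/(15*16) * (13.5^2/4 + 34.5^2/4 + 23.5^2/3 + 48.5^2/4) - 3*16
     = 0.050000 * 1115.27 - 48
     = 7.763542.
Step 4: Ties present; correction factor C = 1 - 12/(15^3 - 15) = 0.996429. Corrected H = 7.763542 / 0.996429 = 7.791368.
Step 5: Under H0, H ~ chi^2(3); p-value = 0.050526.
Step 6: alpha = 0.05. fail to reject H0.

H = 7.7914, df = 3, p = 0.050526, fail to reject H0.


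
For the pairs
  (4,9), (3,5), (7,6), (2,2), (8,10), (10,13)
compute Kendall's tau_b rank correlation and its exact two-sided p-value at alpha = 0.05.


Step 1: Enumerate the 15 unordered pairs (i,j) with i<j and classify each by sign(x_j-x_i) * sign(y_j-y_i).
  (1,2):dx=-1,dy=-4->C; (1,3):dx=+3,dy=-3->D; (1,4):dx=-2,dy=-7->C; (1,5):dx=+4,dy=+1->C
  (1,6):dx=+6,dy=+4->C; (2,3):dx=+4,dy=+1->C; (2,4):dx=-1,dy=-3->C; (2,5):dx=+5,dy=+5->C
  (2,6):dx=+7,dy=+8->C; (3,4):dx=-5,dy=-4->C; (3,5):dx=+1,dy=+4->C; (3,6):dx=+3,dy=+7->C
  (4,5):dx=+6,dy=+8->C; (4,6):dx=+8,dy=+11->C; (5,6):dx=+2,dy=+3->C
Step 2: C = 14, D = 1, total pairs = 15.
Step 3: tau = (C - D)/(n(n-1)/2) = (14 - 1)/15 = 0.866667.
Step 4: Exact two-sided p-value (enumerate n! = 720 permutations of y under H0): p = 0.016667.
Step 5: alpha = 0.05. reject H0.

tau_b = 0.8667 (C=14, D=1), p = 0.016667, reject H0.


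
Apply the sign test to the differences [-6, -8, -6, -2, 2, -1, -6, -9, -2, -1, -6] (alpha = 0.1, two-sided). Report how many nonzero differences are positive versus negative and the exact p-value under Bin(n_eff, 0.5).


Step 1: Discard zero differences. Original n = 11; n_eff = number of nonzero differences = 11.
Nonzero differences (with sign): -6, -8, -6, -2, +2, -1, -6, -9, -2, -1, -6
Step 2: Count signs: positive = 1, negative = 10.
Step 3: Under H0: P(positive) = 0.5, so the number of positives S ~ Bin(11, 0.5).
Step 4: Two-sided exact p-value = sum of Bin(11,0.5) probabilities at or below the observed probability = 0.011719.
Step 5: alpha = 0.1. reject H0.

n_eff = 11, pos = 1, neg = 10, p = 0.011719, reject H0.


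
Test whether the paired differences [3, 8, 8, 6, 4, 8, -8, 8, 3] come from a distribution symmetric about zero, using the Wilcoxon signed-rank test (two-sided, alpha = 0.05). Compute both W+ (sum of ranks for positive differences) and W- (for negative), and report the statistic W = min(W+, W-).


Step 1: Drop any zero differences (none here) and take |d_i|.
|d| = [3, 8, 8, 6, 4, 8, 8, 8, 3]
Step 2: Midrank |d_i| (ties get averaged ranks).
ranks: |3|->1.5, |8|->7, |8|->7, |6|->4, |4|->3, |8|->7, |8|->7, |8|->7, |3|->1.5
Step 3: Attach original signs; sum ranks with positive sign and with negative sign.
W+ = 1.5 + 7 + 7 + 4 + 3 + 7 + 7 + 1.5 = 38
W- = 7 = 7
(Check: W+ + W- = 45 should equal n(n+1)/2 = 45.)
Step 4: Test statistic W = min(W+, W-) = 7.
Step 5: Ties in |d|, so use the tie-corrected normal approximation.
        E[W] = n(n+1)/4 = 9*10/4 = 22.5.
        Tie groups: |d|=3 (t=2), |d|=8 (t=5); sum(t^3 - t) = 126.
        Var[W] = n(n+1)(2n+1)/24 - sum(t^3-t)/48 = 1710/24 - 126/48 = 68.625.
        z = (W - E[W]) / sqrt(Var[W]) = (7 - 22.5) / 8.2840 = -1.8711.
        Two-sided p = 2*Phi(z) = 0.061335.
Step 6: alpha = 0.05. fail to reject H0.

W+ = 38, W- = 7, W = min = 7, p = 0.061335, fail to reject H0.


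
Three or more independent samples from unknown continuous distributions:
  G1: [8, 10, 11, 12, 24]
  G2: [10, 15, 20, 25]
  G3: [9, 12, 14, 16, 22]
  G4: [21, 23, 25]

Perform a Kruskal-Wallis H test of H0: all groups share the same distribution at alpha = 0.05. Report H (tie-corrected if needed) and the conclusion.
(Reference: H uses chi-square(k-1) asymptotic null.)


Step 1: Combine all N = 17 observations and assign midranks.
sorted (value, group, rank): (8,G1,1), (9,G3,2), (10,G1,3.5), (10,G2,3.5), (11,G1,5), (12,G1,6.5), (12,G3,6.5), (14,G3,8), (15,G2,9), (16,G3,10), (20,G2,11), (21,G4,12), (22,G3,13), (23,G4,14), (24,G1,15), (25,G2,16.5), (25,G4,16.5)
Step 2: Sum ranks within each group.
R_1 = 31 (n_1 = 5)
R_2 = 40 (n_2 = 4)
R_3 = 39.5 (n_3 = 5)
R_4 = 42.5 (n_4 = 3)
Step 3: H = 12/(N(N+1)) * sum(R_i^2/n_i) - 3(N+1)
     = 12/(17*18) * (31^2/5 + 40^2/4 + 39.5^2/5 + 42.5^2/3) - 3*18
     = 0.039216 * 1506.33 - 54
     = 5.071895.
Step 4: Ties present; correction factor C = 1 - 18/(17^3 - 17) = 0.996324. Corrected H = 5.071895 / 0.996324 = 5.090611.
Step 5: Under H0, H ~ chi^2(3); p-value = 0.165281.
Step 6: alpha = 0.05. fail to reject H0.

H = 5.0906, df = 3, p = 0.165281, fail to reject H0.
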